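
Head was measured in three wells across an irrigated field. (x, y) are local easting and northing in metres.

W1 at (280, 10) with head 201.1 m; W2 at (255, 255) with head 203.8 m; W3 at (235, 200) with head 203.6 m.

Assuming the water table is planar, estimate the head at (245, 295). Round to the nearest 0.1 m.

204.3 m

With h = a·x + b·y + c and W1 as origin, the differences give:
  (-25)·a + 245·b = +2.7
  (-45)·a + 190·b = +2.5
Eliminate b (×190 and ×245, subtract): 6275·a = -99.50 → a = ∂h/∂x = -0.01586
Back-substitute: b = ∂h/∂y = +0.009402.
h(245, 295) = 201.1 + (-0.01586)·(-35) + (+0.009402)·(285) = 201.1 +0.555 +2.680 = 204.335 m.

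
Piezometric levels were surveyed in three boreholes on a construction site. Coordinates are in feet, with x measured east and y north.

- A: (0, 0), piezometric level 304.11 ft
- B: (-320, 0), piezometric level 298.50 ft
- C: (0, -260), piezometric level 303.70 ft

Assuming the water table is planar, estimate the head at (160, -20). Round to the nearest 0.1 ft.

306.9 ft

∂h/∂x = (298.50 − 304.11) / (-320 − 0) = +0.01753
∂h/∂y = (303.70 − 304.11) / (-260 − 0) = +0.001577
h(160, -20) = 304.11 + (+0.01753)·(160) + (+0.001577)·(-20) = 304.11 +2.805 -0.032 = 306.883 ft.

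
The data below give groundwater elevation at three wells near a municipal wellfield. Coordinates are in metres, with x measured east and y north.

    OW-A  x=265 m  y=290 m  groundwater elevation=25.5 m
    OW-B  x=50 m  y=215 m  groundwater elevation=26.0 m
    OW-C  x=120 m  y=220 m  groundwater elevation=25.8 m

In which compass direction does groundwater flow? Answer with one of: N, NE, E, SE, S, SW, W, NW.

With h = a·x + b·y + c and OW-A as origin, the differences give:
  (-215)·a + (-75)·b = +0.5
  (-145)·a + (-70)·b = +0.3
Eliminate b (×(-70) and ×(-75), subtract): 4175·a = -12.50 → a = ∂h/∂x = -0.002994
Back-substitute: b = ∂h/∂y = +0.001916.
Flow = −∇h = (+0.002994 east, -0.001916 north), which points southeast.

SE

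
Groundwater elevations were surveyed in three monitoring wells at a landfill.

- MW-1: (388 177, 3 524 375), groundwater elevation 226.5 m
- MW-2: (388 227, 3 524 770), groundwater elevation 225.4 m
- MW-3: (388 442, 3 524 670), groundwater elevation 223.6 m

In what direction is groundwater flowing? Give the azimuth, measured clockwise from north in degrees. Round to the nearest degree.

080°

Taking MW-1 as reference: MW-2−MW-1 = (50, 395, -1.1); MW-3−MW-1 = (265, 295, -2.9).
Determinant of the coordinate differences = 50·295 − 265·395 = -89925.
∂h/∂x = [(-1.1)·295 − (-2.9)·395] / -89925 = -0.009130
∂h/∂y = [50·(-2.9) − 265·(-1.1)] / -89925 = -0.001629
Flow direction (−∇h) has components (+0.009130 E, +0.001629 N).
Azimuth = atan2(E, N) = atan2(+0.009130, +0.001629) = 79.9° ≈ 080°.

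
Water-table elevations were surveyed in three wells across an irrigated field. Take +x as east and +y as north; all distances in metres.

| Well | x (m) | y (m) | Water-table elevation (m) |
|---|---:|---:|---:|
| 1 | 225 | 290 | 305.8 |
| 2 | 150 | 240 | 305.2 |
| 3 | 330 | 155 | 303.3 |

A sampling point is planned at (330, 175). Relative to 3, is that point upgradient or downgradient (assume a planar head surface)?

Three-point gradient (reference 1): Δ to 2 = (-75, -50, -0.6), Δ to 3 = (105, -135, -2.5).
∂h/∂x = -0.002862, ∂h/∂y = +0.01629 (det = 15375).
Head at (330, 175) = 305.8 + (-0.002862)·(105) + (+0.01629)·(-115) = 303.63 m.
That is higher than the 303.3 m at 3, so the point is upgradient.

upgradient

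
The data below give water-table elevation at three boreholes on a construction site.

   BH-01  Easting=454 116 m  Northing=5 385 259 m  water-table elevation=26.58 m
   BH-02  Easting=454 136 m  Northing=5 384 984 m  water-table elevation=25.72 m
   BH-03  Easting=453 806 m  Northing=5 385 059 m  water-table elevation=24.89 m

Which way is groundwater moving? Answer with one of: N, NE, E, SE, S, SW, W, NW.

SW

Three-point gradient (reference BH-01): Δ to BH-02 = (20, -275, -0.86), Δ to BH-03 = (-310, -200, -1.69).
∂h/∂x = +0.003280, ∂h/∂y = +0.003366 (det = -89250).
Flow = −∇h = (-0.003280 east, -0.003366 north), which points southwest.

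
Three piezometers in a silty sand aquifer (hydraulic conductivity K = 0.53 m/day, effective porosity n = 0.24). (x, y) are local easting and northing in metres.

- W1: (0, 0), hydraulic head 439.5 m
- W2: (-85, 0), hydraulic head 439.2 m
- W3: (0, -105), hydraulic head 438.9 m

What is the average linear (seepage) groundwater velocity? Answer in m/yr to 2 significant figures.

5.4 m/yr

∂h/∂x = (439.2 − 439.5) / (-85 − 0) = +0.003529
∂h/∂y = (438.9 − 439.5) / (-105 − 0) = +0.005714
|∇h| = √(0.003529² + 0.005714²) = 0.006716
Seepage velocity v = K·i/n = 0.53 × 0.006716 / 0.24 = 0.01483 m/day = 5.417 m/yr.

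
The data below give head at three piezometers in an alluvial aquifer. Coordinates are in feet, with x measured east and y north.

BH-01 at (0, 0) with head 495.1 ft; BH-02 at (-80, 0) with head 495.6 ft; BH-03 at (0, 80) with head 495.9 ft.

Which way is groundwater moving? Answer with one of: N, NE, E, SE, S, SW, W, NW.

SE

∂h/∂x = (495.6 − 495.1) / (-80 − 0) = -0.006250
∂h/∂y = (495.9 − 495.1) / (80 − 0) = +0.010000
Flow = −∇h = (+0.006250 east, -0.010000 north), which points southeast.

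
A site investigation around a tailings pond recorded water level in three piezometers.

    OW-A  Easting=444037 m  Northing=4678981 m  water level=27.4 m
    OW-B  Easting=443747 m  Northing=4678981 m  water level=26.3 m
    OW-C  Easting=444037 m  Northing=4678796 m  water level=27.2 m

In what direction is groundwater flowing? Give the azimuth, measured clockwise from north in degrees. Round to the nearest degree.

∂h/∂x = (26.3 − 27.4) / (443747 − 444037) = +0.003793
∂h/∂y = (27.2 − 27.4) / (4678796 − 4678981) = +0.001081
Flow direction (−∇h) has components (-0.003793 E, -0.001081 N).
Azimuth = atan2(E, N) = atan2(-0.003793, -0.001081) = 254.1° ≈ 254°.

254°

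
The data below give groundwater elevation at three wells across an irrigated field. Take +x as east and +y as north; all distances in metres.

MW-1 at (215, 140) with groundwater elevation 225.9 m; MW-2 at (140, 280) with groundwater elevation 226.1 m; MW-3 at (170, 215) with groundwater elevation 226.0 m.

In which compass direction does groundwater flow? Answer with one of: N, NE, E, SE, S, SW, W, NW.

SW

With h = a·x + b·y + c and MW-1 as origin, the differences give:
  (-75)·a + 140·b = +0.2
  (-45)·a + 75·b = +0.1
Eliminate b (×75 and ×140, subtract): 675·a = 1.00 → a = ∂h/∂x = +0.001481
Back-substitute: b = ∂h/∂y = +0.002222.
Flow = −∇h = (-0.001481 east, -0.002222 north), which points southwest.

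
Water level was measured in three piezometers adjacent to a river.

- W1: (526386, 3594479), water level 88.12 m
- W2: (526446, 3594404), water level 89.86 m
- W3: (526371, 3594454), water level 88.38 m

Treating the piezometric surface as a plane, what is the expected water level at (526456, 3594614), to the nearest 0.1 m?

86.6 m

Three-point gradient (reference W1): Δ to W2 = (60, -75, +1.74), Δ to W3 = (-15, -25, +0.26).
∂h/∂x = +0.009143, ∂h/∂y = -0.01589 (det = -2625).
h(526456, 3594614) = 88.12 + (+0.009143)·(70) + (-0.01589)·(135) = 88.12 +0.640 -2.145 = 86.615 m.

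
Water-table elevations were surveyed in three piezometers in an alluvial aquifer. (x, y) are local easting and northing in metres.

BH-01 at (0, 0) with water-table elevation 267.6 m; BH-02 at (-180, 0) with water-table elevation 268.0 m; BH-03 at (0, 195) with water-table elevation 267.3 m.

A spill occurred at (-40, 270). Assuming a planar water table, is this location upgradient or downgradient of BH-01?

∂h/∂x = (268.0 − 267.6) / (-180 − 0) = -0.002222
∂h/∂y = (267.3 − 267.6) / (195 − 0) = -0.001538
Head at (-40, 270) = 267.6 + (-0.002222)·(-40) + (-0.001538)·(270) = 267.27 m.
That is lower than the 267.6 m at BH-01, so the point is downgradient.

downgradient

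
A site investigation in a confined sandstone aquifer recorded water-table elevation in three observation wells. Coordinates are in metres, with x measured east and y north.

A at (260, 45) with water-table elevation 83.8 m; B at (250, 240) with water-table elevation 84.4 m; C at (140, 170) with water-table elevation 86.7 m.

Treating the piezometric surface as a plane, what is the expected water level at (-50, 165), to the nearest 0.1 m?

Taking A as reference: B−A = (-10, 195, +0.6); C−A = (-120, 125, +2.9).
Determinant of the coordinate differences = (-10)·125 − (-120)·195 = 22150.
∂h/∂x = [(+0.6)·125 − (+2.9)·195] / 22150 = -0.02214
∂h/∂y = [(-10)·(+2.9) − (-120)·(+0.6)] / 22150 = +0.001941
h(-50, 165) = 83.8 + (-0.02214)·(-310) + (+0.001941)·(120) = 83.8 +6.865 +0.233 = 90.898 m.

90.9 m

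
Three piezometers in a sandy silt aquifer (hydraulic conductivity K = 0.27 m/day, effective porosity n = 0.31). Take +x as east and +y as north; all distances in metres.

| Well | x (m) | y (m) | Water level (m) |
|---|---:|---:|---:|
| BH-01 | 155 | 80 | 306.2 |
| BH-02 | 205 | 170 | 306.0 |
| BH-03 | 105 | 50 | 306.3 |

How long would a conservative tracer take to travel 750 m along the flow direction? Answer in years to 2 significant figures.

With h = a·x + b·y + c and BH-01 as origin, the differences give:
  50·a + 90·b = -0.2
  (-50)·a + (-30)·b = +0.1
Eliminate b (×(-30) and ×90, subtract): 3000·a = -3.00 → a = ∂h/∂x = -0.001000
Back-substitute: b = ∂h/∂y = -0.001667.
|∇h| = √(-0.001000² + -0.001667²) = 0.001944
Seepage velocity v = K·i/n = 0.27 × 0.001944 / 0.31 = 0.001693 m/day.
t = 750 / 0.001693 = 4.43e+05 days = 1.21e+03 years.

1200 years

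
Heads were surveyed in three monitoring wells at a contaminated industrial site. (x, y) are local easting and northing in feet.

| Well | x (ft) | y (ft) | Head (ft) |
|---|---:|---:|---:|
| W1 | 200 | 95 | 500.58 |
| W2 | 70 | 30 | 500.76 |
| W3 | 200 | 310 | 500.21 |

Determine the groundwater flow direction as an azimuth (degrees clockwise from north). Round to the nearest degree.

Differences from W1: to W2 (Δx, Δy, Δh) = (-130, -65, +0.18); to W3 = (0, 215, -0.37).
Determinant of the coordinate differences = (-130)·215 − 0·(-65) = -27950.
∂h/∂x = [(+0.18)·215 − (-0.37)·(-65)] / -27950 = -0.0005242
∂h/∂y = [(-130)·(-0.37) − 0·(+0.18)] / -27950 = -0.001721
Flow direction (−∇h) has components (+0.0005242 E, +0.001721 N).
Azimuth = atan2(E, N) = atan2(+0.0005242, +0.001721) = 16.9° ≈ 017°.

017°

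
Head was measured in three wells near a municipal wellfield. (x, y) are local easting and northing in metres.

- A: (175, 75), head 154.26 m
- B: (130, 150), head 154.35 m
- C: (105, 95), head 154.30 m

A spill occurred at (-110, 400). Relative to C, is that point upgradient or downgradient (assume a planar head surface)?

Three-point gradient (reference A): Δ to B = (-45, 75, +0.09), Δ to C = (-70, 20, +0.04).
∂h/∂x = -0.0002759, ∂h/∂y = +0.001034 (det = 4350).
Head at (-110, 400) = 154.26 + (-0.0002759)·(-285) + (+0.001034)·(325) = 154.67 m.
That is higher than the 154.30 m at C, so the point is upgradient.

upgradient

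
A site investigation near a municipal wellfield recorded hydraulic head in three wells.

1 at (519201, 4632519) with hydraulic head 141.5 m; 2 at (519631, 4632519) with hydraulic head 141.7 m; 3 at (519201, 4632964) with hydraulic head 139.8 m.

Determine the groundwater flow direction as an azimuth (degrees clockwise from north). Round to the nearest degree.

353°

∂h/∂x = (141.7 − 141.5) / (519631 − 519201) = +0.0004651
∂h/∂y = (139.8 − 141.5) / (4632964 − 4632519) = -0.003820
Flow direction (−∇h) has components (-0.0004651 E, +0.003820 N).
Azimuth = atan2(E, N) = atan2(-0.0004651, +0.003820) = 353.1° ≈ 353°.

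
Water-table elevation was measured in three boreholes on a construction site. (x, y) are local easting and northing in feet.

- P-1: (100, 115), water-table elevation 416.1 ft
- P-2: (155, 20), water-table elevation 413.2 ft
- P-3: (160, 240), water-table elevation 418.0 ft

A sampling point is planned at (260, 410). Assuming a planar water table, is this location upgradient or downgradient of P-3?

upgradient

Taking P-1 as reference: P-2−P-1 = (55, -95, -2.9); P-3−P-1 = (60, 125, +1.9).
Solve a·Δx + b·Δy = Δh: det = 55·125 − 60·(-95) = 12575.
∂h/∂x = [(-2.9)·125 − (+1.9)·(-95)] / 12575 = -0.01447
∂h/∂y = [55·(+1.9) − 60·(-2.9)] / 12575 = +0.02215
Head at (260, 410) = 416.1 + (-0.01447)·(160) + (+0.02215)·(295) = 420.32 ft.
That is higher than the 418.0 ft at P-3, so the point is upgradient.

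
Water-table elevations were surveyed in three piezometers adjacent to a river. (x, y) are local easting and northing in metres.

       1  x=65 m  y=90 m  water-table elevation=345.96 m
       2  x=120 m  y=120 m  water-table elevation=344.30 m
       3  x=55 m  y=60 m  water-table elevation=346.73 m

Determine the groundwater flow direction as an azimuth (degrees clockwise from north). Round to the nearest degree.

Differences from 1: to 2 (Δx, Δy, Δh) = (55, 30, -1.66); to 3 = (-10, -30, +0.77).
Determinant of the coordinate differences = 55·(-30) − (-10)·30 = -1350.
∂h/∂x = [(-1.66)·(-30) − (+0.77)·30] / -1350 = -0.01978
∂h/∂y = [55·(+0.77) − (-10)·(-1.66)] / -1350 = -0.01907
Flow direction (−∇h) has components (+0.01978 E, +0.01907 N).
Azimuth = atan2(E, N) = atan2(+0.01978, +0.01907) = 46.0° ≈ 046°.

046°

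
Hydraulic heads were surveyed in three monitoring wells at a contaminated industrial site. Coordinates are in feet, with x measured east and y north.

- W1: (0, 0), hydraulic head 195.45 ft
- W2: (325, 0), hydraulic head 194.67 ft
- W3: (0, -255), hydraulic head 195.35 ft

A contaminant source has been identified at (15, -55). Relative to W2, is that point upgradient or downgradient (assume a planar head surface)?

∂h/∂x = (194.67 − 195.45) / (325 − 0) = -0.002400
∂h/∂y = (195.35 − 195.45) / (-255 − 0) = +0.0003922
Head at (15, -55) = 195.45 + (-0.002400)·(15) + (+0.0003922)·(-55) = 195.39 ft.
That is higher than the 194.67 ft at W2, so the point is upgradient.

upgradient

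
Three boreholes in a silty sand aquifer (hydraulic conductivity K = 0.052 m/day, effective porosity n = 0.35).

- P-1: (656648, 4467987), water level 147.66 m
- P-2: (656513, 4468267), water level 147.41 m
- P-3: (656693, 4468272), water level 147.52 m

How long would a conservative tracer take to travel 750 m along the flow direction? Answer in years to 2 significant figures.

16000 years

Differences from P-1: to P-2 (Δx, Δy, Δh) = (-135, 280, -0.25); to P-3 = (45, 285, -0.14).
Determinant of the coordinate differences = (-135)·285 − 45·280 = -51075.
∂h/∂x = [(-0.25)·285 − (-0.14)·280] / -51075 = +0.0006275
∂h/∂y = [(-135)·(-0.14) − 45·(-0.25)] / -51075 = -0.0005903
|∇h| = √(0.0006275² + -0.0005903²) = 0.0008615
Seepage velocity v = K·i/n = 0.052 × 0.0008615 / 0.35 = 0.000128 m/day.
t = 750 / 0.000128 = 5.859e+06 days = 1.6e+04 years.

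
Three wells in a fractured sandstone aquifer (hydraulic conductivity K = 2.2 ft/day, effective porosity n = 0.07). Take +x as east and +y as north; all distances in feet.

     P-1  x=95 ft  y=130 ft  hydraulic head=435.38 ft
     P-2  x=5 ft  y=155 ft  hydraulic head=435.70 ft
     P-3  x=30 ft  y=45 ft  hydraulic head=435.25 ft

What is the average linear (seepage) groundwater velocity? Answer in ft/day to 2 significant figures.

0.14 ft/day

With h = a·x + b·y + c and P-1 as origin, the differences give:
  (-90)·a + 25·b = +0.32
  (-65)·a + (-85)·b = -0.13
Eliminate b (×(-85) and ×25, subtract): 9275·a = -23.950 → a = ∂h/∂x = -0.002582
Back-substitute: b = ∂h/∂y = +0.003504.
|∇h| = √(-0.002582² + 0.003504²) = 0.004353
Seepage velocity v = K·i/n = 2.2 × 0.004353 / 0.07 = 0.1368 ft/day.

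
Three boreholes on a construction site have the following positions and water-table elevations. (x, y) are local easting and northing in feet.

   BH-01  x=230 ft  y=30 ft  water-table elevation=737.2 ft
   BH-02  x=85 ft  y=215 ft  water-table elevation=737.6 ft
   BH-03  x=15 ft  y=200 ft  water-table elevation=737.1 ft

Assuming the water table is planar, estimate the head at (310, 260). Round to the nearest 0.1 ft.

Taking BH-01 as reference: BH-02−BH-01 = (-145, 185, +0.4); BH-03−BH-01 = (-215, 170, -0.1).
Solve a·Δx + b·Δy = Δh: det = (-145)·170 − (-215)·185 = 15125.
∂h/∂x = [(+0.4)·170 − (-0.1)·185] / 15125 = +0.005719
∂h/∂y = [(-145)·(-0.1) − (-215)·(+0.4)] / 15125 = +0.006645
h(310, 260) = 737.2 + (+0.005719)·(80) + (+0.006645)·(230) = 737.2 +0.458 +1.528 = 739.186 ft.

739.2 ft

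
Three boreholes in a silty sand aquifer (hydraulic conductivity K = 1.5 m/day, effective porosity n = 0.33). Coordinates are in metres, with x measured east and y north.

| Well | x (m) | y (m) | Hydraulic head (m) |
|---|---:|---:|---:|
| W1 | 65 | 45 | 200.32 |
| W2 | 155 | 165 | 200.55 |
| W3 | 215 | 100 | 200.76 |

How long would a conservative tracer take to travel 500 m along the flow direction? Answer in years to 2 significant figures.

Taking W1 as reference: W2−W1 = (90, 120, +0.23); W3−W1 = (150, 55, +0.44).
Solve a·Δx + b·Δy = Δh: det = 90·55 − 150·120 = -13050.
∂h/∂x = [(+0.23)·55 − (+0.44)·120] / -13050 = +0.003077
∂h/∂y = [90·(+0.44) − 150·(+0.23)] / -13050 = -0.0003908
|∇h| = √(0.003077² + -0.0003908²) = 0.003102
Seepage velocity v = K·i/n = 1.5 × 0.003102 / 0.33 = 0.0141 m/day.
t = 500 / 0.0141 = 3.546e+04 days = 97.1 years.

97 years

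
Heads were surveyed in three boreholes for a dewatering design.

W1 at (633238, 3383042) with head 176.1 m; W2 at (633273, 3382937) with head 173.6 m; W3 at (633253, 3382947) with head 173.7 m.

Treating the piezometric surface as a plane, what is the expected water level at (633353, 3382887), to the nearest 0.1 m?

172.9 m

With h = a·x + b·y + c and W1 as origin, the differences give:
  35·a + (-105)·b = -2.5
  15·a + (-95)·b = -2.4
Eliminate b (×(-95) and ×(-105), subtract): -1750·a = -14.50 → a = ∂h/∂x = +0.008286
Back-substitute: b = ∂h/∂y = +0.02657.
h(633353, 3382887) = 176.1 + (+0.008286)·(115) + (+0.02657)·(-155) = 176.1 +0.953 -4.119 = 172.934 m.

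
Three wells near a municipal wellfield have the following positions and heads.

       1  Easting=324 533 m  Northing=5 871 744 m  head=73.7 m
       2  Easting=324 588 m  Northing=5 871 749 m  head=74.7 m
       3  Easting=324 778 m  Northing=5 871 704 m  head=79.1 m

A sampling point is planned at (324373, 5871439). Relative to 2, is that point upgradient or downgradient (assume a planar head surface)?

upgradient

With h = a·x + b·y + c and 1 as origin, the differences give:
  55·a + 5·b = +1.0
  245·a + (-40)·b = +5.4
Eliminate b (×(-40) and ×5, subtract): -3425·a = -67.00 → a = ∂h/∂x = +0.01956
Back-substitute: b = ∂h/∂y = -0.01518.
Head at (324373, 5871439) = 73.7 + (+0.01956)·(-160) + (-0.01518)·(-305) = 75.20 m.
That is higher than the 74.7 m at 2, so the point is upgradient.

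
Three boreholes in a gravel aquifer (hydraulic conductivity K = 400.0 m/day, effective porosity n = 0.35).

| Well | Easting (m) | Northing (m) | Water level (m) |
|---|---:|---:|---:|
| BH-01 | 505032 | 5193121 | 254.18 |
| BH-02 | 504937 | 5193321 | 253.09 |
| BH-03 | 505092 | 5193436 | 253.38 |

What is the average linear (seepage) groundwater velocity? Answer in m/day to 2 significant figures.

Taking BH-01 as reference: BH-02−BH-01 = (-95, 200, -1.09); BH-03−BH-01 = (60, 315, -0.80).
Solve a·Δx + b·Δy = Δh: det = (-95)·315 − 60·200 = -41925.
∂h/∂x = [(-1.09)·315 − (-0.80)·200] / -41925 = +0.004373
∂h/∂y = [(-95)·(-0.80) − 60·(-1.09)] / -41925 = -0.003373
|∇h| = √(0.004373² + -0.003373²) = 0.005523
Seepage velocity v = K·i/n = 400.0 × 0.005523 / 0.35 = 6.312 m/day.

6.3 m/day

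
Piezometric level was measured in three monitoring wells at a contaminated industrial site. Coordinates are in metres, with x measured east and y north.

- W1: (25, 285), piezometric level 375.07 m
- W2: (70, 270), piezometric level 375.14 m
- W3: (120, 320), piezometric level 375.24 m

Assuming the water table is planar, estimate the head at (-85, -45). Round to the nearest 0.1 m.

374.8 m

Taking W1 as reference: W2−W1 = (45, -15, +0.07); W3−W1 = (95, 35, +0.17).
Determinant of the coordinate differences = 45·35 − 95·(-15) = 3000.
∂h/∂x = [(+0.07)·35 − (+0.17)·(-15)] / 3000 = +0.001667
∂h/∂y = [45·(+0.17) − 95·(+0.07)] / 3000 = +0.0003333
h(-85, -45) = 375.07 + (+0.001667)·(-110) + (+0.0003333)·(-330) = 375.07 -0.183 -0.110 = 374.777 m.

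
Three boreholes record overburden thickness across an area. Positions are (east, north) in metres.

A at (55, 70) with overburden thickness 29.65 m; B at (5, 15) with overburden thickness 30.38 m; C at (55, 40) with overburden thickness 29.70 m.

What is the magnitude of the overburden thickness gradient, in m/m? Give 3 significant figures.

Three-point gradient (reference A): Δ to B = (-50, -55, +0.73), Δ to C = (0, -30, +0.05).
∂d/∂x = -0.01277, ∂d/∂y = -0.001667 (det = 1500).
|∇f| = √(-0.01277² + -0.001667²) = 0.01288 m/m

0.0129 m/m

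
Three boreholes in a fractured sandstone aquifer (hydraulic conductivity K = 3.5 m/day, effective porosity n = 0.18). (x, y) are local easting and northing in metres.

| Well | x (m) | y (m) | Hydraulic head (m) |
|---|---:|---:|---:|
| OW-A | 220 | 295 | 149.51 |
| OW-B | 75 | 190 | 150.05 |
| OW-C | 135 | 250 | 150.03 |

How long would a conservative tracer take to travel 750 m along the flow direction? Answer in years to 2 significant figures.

With h = a·x + b·y + c and OW-A as origin, the differences give:
  (-145)·a + (-105)·b = +0.54
  (-85)·a + (-45)·b = +0.52
Eliminate b (×(-45) and ×(-105), subtract): -2400·a = 30.300 → a = ∂h/∂x = -0.01263
Back-substitute: b = ∂h/∂y = +0.01229.
|∇h| = √(-0.01263² + 0.01229²) = 0.01762
Seepage velocity v = K·i/n = 3.5 × 0.01762 / 0.18 = 0.3426 m/day.
t = 750 / 0.3426 = 2189 days = 5.99 years.

6.0 years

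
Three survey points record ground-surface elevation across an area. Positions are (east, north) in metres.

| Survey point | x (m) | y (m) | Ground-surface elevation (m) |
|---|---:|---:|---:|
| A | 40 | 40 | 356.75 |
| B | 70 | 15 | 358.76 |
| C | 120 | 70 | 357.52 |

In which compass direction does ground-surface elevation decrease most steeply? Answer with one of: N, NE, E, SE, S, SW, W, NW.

Three-point gradient (reference A): Δ to B = (30, -25, +2.01), Δ to C = (80, 30, +0.77).
∂z/∂x = +0.02743, ∂z/∂y = -0.04748 (det = 2900).
Steepest decrease is along −∇f = (-0.02743 E, +0.04748 N) → northwest.

NW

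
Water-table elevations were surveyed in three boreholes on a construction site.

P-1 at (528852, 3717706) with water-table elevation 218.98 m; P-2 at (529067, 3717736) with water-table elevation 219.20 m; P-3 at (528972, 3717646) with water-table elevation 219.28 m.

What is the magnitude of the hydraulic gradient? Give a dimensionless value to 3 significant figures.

Taking P-1 as reference: P-2−P-1 = (215, 30, +0.22); P-3−P-1 = (120, -60, +0.30).
Solve a·Δx + b·Δy = Δh: det = 215·(-60) − 120·30 = -16500.
∂h/∂x = [(+0.22)·(-60) − (+0.30)·30] / -16500 = +0.001345
∂h/∂y = [215·(+0.30) − 120·(+0.22)] / -16500 = -0.002309
|∇h| = √(0.001345² + -0.002309²) = 0.002672

0.00267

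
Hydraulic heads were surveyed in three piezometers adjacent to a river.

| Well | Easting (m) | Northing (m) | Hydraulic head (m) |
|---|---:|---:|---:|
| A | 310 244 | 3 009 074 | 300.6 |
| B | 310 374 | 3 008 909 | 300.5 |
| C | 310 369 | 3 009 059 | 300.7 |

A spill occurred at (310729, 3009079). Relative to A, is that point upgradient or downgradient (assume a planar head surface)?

upgradient

Three-point gradient (reference A): Δ to B = (130, -165, -0.1), Δ to C = (125, -15, +0.1).
∂h/∂x = +0.0009639, ∂h/∂y = +0.001365 (det = 18675).
Head at (310729, 3009079) = 300.6 + (+0.0009639)·(485) + (+0.001365)·(5) = 301.07 m.
That is higher than the 300.6 m at A, so the point is upgradient.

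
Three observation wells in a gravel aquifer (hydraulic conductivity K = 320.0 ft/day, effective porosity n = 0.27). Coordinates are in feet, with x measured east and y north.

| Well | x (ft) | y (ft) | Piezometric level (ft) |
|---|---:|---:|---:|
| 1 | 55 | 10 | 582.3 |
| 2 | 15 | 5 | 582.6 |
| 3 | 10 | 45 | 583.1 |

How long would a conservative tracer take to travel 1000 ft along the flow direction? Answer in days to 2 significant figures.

58 days

Taking 1 as reference: 2−1 = (-40, -5, +0.3); 3−1 = (-45, 35, +0.8).
Solve a·Δx + b·Δy = Δh: det = (-40)·35 − (-45)·(-5) = -1625.
∂h/∂x = [(+0.3)·35 − (+0.8)·(-5)] / -1625 = -0.008923
∂h/∂y = [(-40)·(+0.8) − (-45)·(+0.3)] / -1625 = +0.01138
|∇h| = √(-0.008923² + 0.01138²) = 0.01446
Seepage velocity v = K·i/n = 320.0 × 0.01446 / 0.27 = 17.14 ft/day.
t = 1000 / 17.14 = 58.34 days.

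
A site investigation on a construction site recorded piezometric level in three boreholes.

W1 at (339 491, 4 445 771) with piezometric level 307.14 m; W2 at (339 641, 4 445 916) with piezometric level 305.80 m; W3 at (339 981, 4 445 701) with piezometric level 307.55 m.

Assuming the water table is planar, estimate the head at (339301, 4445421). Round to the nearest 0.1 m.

Differences from W1: to W2 (Δx, Δy, Δh) = (150, 145, -1.34); to W3 = (490, -70, +0.41).
Determinant of the coordinate differences = 150·(-70) − 490·145 = -81550.
∂h/∂x = [(-1.34)·(-70) − (+0.41)·145] / -81550 = -0.0004212
∂h/∂y = [150·(+0.41) − 490·(-1.34)] / -81550 = -0.008806
h(339301, 4445421) = 307.14 + (-0.0004212)·(-190) + (-0.008806)·(-350) = 307.14 +0.080 +3.082 = 310.302 m.

310.3 m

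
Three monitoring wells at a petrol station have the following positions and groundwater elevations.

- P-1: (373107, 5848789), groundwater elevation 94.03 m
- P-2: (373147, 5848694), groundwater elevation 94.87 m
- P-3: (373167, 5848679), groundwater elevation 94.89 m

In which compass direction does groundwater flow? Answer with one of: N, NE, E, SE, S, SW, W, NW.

NE

With h = a·x + b·y + c and P-1 as origin, the differences give:
  40·a + (-95)·b = +0.84
  60·a + (-110)·b = +0.86
Eliminate b (×(-110) and ×(-95), subtract): 1300·a = -10.700 → a = ∂h/∂x = -0.008231
Back-substitute: b = ∂h/∂y = -0.01231.
Flow = −∇h = (+0.008231 east, +0.01231 north), which points northeast.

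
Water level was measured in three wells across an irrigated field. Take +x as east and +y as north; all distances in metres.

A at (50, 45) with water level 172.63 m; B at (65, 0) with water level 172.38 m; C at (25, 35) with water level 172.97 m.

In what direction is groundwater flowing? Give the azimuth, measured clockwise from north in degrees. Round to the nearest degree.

094°

With h = a·x + b·y + c and A as origin, the differences give:
  15·a + (-45)·b = -0.25
  (-25)·a + (-10)·b = +0.34
Eliminate b (×(-10) and ×(-45), subtract): -1275·a = 17.800 → a = ∂h/∂x = -0.01396
Back-substitute: b = ∂h/∂y = +0.0009020.
Flow direction (−∇h) has components (+0.01396 E, -0.0009020 N).
Azimuth = atan2(E, N) = atan2(+0.01396, -0.0009020) = 93.7° ≈ 094°.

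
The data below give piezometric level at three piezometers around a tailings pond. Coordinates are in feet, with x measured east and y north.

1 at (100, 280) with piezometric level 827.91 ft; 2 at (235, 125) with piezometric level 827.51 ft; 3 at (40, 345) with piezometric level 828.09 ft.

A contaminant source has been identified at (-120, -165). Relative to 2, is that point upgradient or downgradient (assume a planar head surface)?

Three-point gradient (reference 1): Δ to 2 = (135, -155, -0.40), Δ to 3 = (-60, 65, +0.18).
∂h/∂x = -0.003619, ∂h/∂y = -0.0005714 (det = -525).
Head at (-120, -165) = 827.91 + (-0.003619)·(-220) + (-0.0005714)·(-445) = 828.96 ft.
That is higher than the 827.51 ft at 2, so the point is upgradient.

upgradient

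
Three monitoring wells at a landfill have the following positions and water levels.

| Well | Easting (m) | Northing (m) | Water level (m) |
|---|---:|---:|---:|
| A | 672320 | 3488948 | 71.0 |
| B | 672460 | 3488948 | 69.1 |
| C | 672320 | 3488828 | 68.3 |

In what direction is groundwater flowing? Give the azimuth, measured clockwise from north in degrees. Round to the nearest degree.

∂h/∂x = (69.1 − 71.0) / (672460 − 672320) = -0.01357
∂h/∂y = (68.3 − 71.0) / (3488828 − 3488948) = +0.02250
Flow direction (−∇h) has components (+0.01357 E, -0.02250 N).
Azimuth = atan2(E, N) = atan2(+0.01357, -0.02250) = 148.9° ≈ 149°.

149°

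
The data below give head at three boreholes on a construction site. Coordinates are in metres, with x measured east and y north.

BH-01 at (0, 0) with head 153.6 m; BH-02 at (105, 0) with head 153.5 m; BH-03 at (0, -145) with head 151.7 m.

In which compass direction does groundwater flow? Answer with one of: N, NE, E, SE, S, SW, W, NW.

S

∂h/∂x = (153.5 − 153.6) / (105 − 0) = -0.0009524
∂h/∂y = (151.7 − 153.6) / (-145 − 0) = +0.01310
Flow = −∇h = (+0.0009524 east, -0.01310 north), which points south.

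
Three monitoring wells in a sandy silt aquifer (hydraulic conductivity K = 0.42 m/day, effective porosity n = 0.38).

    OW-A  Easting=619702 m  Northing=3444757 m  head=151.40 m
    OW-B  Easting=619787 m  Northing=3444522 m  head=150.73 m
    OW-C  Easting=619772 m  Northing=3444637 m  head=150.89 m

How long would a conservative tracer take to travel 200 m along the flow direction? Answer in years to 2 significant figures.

78 years

Differences from OW-A: to OW-B (Δx, Δy, Δh) = (85, -235, -0.67); to OW-C = (70, -120, -0.51).
Determinant of the coordinate differences = 85·(-120) − 70·(-235) = 6250.
∂h/∂x = [(-0.67)·(-120) − (-0.51)·(-235)] / 6250 = -0.006312
∂h/∂y = [85·(-0.51) − 70·(-0.67)] / 6250 = +0.0005680
|∇h| = √(-0.006312² + 0.0005680²) = 0.006338
Seepage velocity v = K·i/n = 0.42 × 0.006338 / 0.38 = 0.007005 m/day.
t = 200 / 0.007005 = 2.855e+04 days = 78.2 years.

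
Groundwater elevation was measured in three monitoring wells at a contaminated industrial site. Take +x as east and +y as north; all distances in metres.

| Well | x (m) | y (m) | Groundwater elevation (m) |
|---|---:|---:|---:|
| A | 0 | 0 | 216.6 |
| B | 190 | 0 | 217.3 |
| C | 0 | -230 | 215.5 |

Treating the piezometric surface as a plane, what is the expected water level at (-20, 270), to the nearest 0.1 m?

217.8 m

∂h/∂x = (217.3 − 216.6) / (190 − 0) = +0.003684
∂h/∂y = (215.5 − 216.6) / (-230 − 0) = +0.004783
h(-20, 270) = 216.6 + (+0.003684)·(-20) + (+0.004783)·(270) = 216.6 -0.074 +1.291 = 217.818 m.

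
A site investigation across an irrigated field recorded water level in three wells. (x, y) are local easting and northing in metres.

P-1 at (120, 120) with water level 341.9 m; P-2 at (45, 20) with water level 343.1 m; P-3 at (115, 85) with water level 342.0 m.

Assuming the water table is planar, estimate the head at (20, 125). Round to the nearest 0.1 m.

Differences from P-1: to P-2 (Δx, Δy, Δh) = (-75, -100, +1.2); to P-3 = (-5, -35, +0.1).
Determinant of the coordinate differences = (-75)·(-35) − (-5)·(-100) = 2125.
∂h/∂x = [(+1.2)·(-35) − (+0.1)·(-100)] / 2125 = -0.01506
∂h/∂y = [(-75)·(+0.1) − (-5)·(+1.2)] / 2125 = -0.0007059
h(20, 125) = 341.9 + (-0.01506)·(-100) + (-0.0007059)·(5) = 341.9 +1.506 -0.004 = 343.402 m.

343.4 m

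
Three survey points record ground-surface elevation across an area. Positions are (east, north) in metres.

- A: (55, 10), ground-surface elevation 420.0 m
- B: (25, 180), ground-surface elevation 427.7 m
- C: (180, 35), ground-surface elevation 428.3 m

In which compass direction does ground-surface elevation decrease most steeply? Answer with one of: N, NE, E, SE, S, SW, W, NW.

SW

Three-point gradient (reference A): Δ to B = (-30, 170, +7.7), Δ to C = (125, 25, +8.3).
∂z/∂x = +0.05539, ∂z/∂y = +0.05507 (det = -22000).
Steepest decrease is along −∇f = (-0.05539 E, -0.05507 N) → southwest.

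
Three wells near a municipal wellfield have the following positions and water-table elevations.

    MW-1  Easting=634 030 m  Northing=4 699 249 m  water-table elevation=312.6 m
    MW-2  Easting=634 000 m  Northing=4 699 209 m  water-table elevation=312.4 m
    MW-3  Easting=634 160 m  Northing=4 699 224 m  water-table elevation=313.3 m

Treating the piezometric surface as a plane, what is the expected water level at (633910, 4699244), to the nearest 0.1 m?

With h = a·x + b·y + c and MW-1 as origin, the differences give:
  (-30)·a + (-40)·b = -0.2
  130·a + (-25)·b = +0.7
Eliminate b (×(-25) and ×(-40), subtract): 5950·a = 33.00 → a = ∂h/∂x = +0.005546
Back-substitute: b = ∂h/∂y = +0.0008403.
h(633910, 4699244) = 312.6 + (+0.005546)·(-120) + (+0.0008403)·(-5) = 312.6 -0.666 -0.004 = 311.930 m.

311.9 m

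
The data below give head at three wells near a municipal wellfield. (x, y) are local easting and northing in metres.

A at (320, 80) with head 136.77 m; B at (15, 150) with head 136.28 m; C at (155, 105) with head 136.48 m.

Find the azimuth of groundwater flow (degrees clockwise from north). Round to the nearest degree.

227°

With h = a·x + b·y + c and A as origin, the differences give:
  (-305)·a + 70·b = -0.49
  (-165)·a + 25·b = -0.29
Eliminate b (×25 and ×70, subtract): 3925·a = 8.050 → a = ∂h/∂x = +0.002051
Back-substitute: b = ∂h/∂y = +0.001936.
Flow direction (−∇h) has components (-0.002051 E, -0.001936 N).
Azimuth = atan2(E, N) = atan2(-0.002051, -0.001936) = 226.6° ≈ 227°.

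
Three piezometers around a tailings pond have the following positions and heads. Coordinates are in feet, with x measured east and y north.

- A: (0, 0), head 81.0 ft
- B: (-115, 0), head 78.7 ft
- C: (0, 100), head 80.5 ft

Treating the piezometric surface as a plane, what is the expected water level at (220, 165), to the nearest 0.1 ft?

∂h/∂x = (78.7 − 81.0) / (-115 − 0) = +0.02000
∂h/∂y = (80.5 − 81.0) / (100 − 0) = -0.005000
h(220, 165) = 81.0 + (+0.02000)·(220) + (-0.005000)·(165) = 81.0 +4.400 -0.825 = 84.575 ft.

84.6 ft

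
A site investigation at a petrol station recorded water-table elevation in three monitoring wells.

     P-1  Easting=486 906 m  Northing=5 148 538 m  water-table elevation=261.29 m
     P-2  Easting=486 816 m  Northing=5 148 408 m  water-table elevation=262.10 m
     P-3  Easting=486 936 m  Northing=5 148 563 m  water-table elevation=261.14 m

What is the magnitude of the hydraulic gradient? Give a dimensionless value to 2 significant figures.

Taking P-1 as reference: P-2−P-1 = (-90, -130, +0.81); P-3−P-1 = (30, 25, -0.15).
Solve a·Δx + b·Δy = Δh: det = (-90)·25 − 30·(-130) = 1650.
∂h/∂x = [(+0.81)·25 − (-0.15)·(-130)] / 1650 = +0.0004545
∂h/∂y = [(-90)·(-0.15) − 30·(+0.81)] / 1650 = -0.006545
|∇h| = √(0.0004545² + -0.006545²) = 0.006561

0.0066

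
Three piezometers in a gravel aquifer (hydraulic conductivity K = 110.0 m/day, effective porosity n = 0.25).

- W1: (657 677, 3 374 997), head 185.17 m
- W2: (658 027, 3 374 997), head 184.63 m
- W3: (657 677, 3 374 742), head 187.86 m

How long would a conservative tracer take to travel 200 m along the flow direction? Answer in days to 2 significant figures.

43 days

∂h/∂x = (184.63 − 185.17) / (658027 − 657677) = -0.001543
∂h/∂y = (187.86 − 185.17) / (3374742 − 3374997) = -0.01055
|∇h| = √(-0.001543² + -0.01055²) = 0.01066
Seepage velocity v = K·i/n = 110.0 × 0.01066 / 0.25 = 4.69 m/day.
t = 200 / 4.69 = 42.64 days.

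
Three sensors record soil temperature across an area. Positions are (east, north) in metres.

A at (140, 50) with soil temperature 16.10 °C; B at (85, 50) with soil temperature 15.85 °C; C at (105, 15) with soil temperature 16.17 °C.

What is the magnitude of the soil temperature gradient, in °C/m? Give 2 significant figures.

0.0080 °C/m

Three-point gradient (reference A): Δ to B = (-55, 0, -0.25), Δ to C = (-35, -35, +0.07).
∂T/∂x = +0.004545, ∂T/∂y = -0.006545 (det = 1925).
|∇f| = √(0.004545² + -0.006545²) = 0.007968 °C/m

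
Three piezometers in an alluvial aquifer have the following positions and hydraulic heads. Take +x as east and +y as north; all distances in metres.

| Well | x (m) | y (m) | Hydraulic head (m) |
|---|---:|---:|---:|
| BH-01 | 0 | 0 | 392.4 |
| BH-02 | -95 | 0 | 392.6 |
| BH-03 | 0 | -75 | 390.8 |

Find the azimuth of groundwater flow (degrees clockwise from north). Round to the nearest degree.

174°

∂h/∂x = (392.6 − 392.4) / (-95 − 0) = -0.002105
∂h/∂y = (390.8 − 392.4) / (-75 − 0) = +0.02133
Flow direction (−∇h) has components (+0.002105 E, -0.02133 N).
Azimuth = atan2(E, N) = atan2(+0.002105, -0.02133) = 174.4° ≈ 174°.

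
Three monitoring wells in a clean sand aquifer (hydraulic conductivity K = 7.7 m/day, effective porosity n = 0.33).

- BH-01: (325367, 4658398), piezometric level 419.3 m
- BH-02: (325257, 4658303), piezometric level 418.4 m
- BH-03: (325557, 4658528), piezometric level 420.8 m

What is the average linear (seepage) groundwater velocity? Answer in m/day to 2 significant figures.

0.16 m/day

Differences from BH-01: to BH-02 (Δx, Δy, Δh) = (-110, -95, -0.9); to BH-03 = (190, 130, +1.5).
Solve a·Δx + b·Δy = Δh: det = (-110)·130 − 190·(-95) = 3750.
∂h/∂x = [(-0.9)·130 − (+1.5)·(-95)] / 3750 = +0.006800
∂h/∂y = [(-110)·(+1.5) − 190·(-0.9)] / 3750 = +0.001600
|∇h| = √(0.006800² + 0.001600²) = 0.006986
Seepage velocity v = K·i/n = 7.7 × 0.006986 / 0.33 = 0.163 m/day.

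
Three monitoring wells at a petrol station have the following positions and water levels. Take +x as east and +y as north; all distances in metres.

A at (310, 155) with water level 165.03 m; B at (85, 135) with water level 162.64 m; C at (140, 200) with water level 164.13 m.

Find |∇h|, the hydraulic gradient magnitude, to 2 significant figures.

Differences from A: to B (Δx, Δy, Δh) = (-225, -20, -2.39); to C = (-170, 45, -0.90).
Determinant of the coordinate differences = (-225)·45 − (-170)·(-20) = -13525.
∂h/∂x = [(-2.39)·45 − (-0.90)·(-20)] / -13525 = +0.009283
∂h/∂y = [(-225)·(-0.90) − (-170)·(-2.39)] / -13525 = +0.01507
|∇h| = √(0.009283² + 0.01507²) = 0.0177

0.018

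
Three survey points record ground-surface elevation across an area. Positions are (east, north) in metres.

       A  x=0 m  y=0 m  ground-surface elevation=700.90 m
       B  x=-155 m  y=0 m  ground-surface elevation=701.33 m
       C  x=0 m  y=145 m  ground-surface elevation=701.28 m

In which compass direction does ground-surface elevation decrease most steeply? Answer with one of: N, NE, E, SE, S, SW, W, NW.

SE

∂z/∂x = (701.33 − 700.90) / (-155 − 0) = -0.002774
∂z/∂y = (701.28 − 700.90) / (145 − 0) = +0.002621
Steepest decrease is along −∇f = (+0.002774 E, -0.002621 N) → southeast.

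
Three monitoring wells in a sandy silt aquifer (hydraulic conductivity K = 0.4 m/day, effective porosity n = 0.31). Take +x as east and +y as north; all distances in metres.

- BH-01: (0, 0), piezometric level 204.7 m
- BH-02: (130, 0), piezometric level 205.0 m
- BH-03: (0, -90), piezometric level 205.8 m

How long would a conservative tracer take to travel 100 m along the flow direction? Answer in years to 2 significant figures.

∂h/∂x = (205.0 − 204.7) / (130 − 0) = +0.002308
∂h/∂y = (205.8 − 204.7) / (-90 − 0) = -0.01222
|∇h| = √(0.002308² + -0.01222²) = 0.01244
Seepage velocity v = K·i/n = 0.4 × 0.01244 / 0.31 = 0.01605 m/day.
t = 100 / 0.01605 = 6231 days = 17.1 years.

17 years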